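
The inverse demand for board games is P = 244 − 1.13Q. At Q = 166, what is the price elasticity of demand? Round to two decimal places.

At Q = 166, P = 244 − 1.13(166) = 56.42.
dP/dQ = −1.13, so dQ/dP = 1/(−1.13) = -0.885.
ε = (dQ/dP)(P/Q) = (-0.885)(56.42/166).

-0.30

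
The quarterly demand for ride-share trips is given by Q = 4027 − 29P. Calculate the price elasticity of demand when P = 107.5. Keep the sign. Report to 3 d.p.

-3.428

At P = 107.5, Q = 909.500.
dQ/dP = −29.
ε = (dQ/dP)(P/Q) = (-29)(107.5/909.500).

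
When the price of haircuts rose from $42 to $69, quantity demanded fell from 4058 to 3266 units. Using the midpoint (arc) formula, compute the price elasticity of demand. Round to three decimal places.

ΔQ = 3266 − 4058 = -792; ΔP = 69 − 42 = 27.
Midpoints: P̄ = 55.50, Q̄ = 3662.0.
ε = (ΔQ/ΔP)(P̄/Q̄) = (-792/27)(55.50/3662.0).

-0.445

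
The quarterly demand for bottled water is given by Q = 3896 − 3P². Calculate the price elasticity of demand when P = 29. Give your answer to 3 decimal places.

At P = 29, Q = 1373.
dQ/dP = −6P = -174.
ε = (dQ/dP)(P/Q) = (-174)(29/1373).
|ε| > 1, so demand is elastic at this price.

-3.675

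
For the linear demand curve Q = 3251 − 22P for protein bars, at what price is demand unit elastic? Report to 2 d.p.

For linear demand Q = a − bP, ε = −bP/(a − bP). |ε| = 1 when bP = a − bP, i.e. P = a/(2b).
P = 3251/(2·22) = 3251/44 = 73.8864.

73.89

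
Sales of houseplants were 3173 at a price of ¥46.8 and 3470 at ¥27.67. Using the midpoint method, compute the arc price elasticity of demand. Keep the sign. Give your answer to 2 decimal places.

-0.17

ΔQ = 3470 − 3173 = 297; ΔP = 27.67 − 46.8 = -19.13.
Midpoints: P̄ = 37.23, Q̄ = 3321.5.
ε = (ΔQ/ΔP)(P̄/Q̄) = (297/-19.13)(37.23/3321.5).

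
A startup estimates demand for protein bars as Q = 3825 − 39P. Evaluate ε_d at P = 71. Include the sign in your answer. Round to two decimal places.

At P = 71, Q = 1056.
dQ/dP = −39.
ε = (dQ/dP)(P/Q) = (-39)(71/1056).
|ε| > 1, so demand is elastic at this price.

-2.62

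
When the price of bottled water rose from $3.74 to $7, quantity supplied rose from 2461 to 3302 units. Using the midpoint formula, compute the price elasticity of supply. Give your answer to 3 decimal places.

ΔQ = 3302 − 2461 = 841; ΔP = 7 − 3.74 = 3.26.
Midpoints: P̄ = 5.37, Q̄ = 2881.5.
ε_s = (ΔQ/ΔP)(P̄/Q̄) = (841/3.26)(5.37/2881.5).

0.481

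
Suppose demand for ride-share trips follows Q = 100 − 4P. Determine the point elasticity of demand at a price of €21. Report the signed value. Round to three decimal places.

At P = 21, Q = 16.
dQ/dP = −4.
ε = (dQ/dP)(P/Q) = (-4)(21/16).
|ε| > 1, so demand is elastic at this price.

-5.250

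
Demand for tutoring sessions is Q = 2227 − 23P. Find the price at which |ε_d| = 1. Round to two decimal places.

For linear demand Q = a − bP, ε = −bP/(a − bP). |ε| = 1 when bP = a − bP, i.e. P = a/(2b).
P = 2227/(2·23) = 2227/46 = 48.4130.

48.41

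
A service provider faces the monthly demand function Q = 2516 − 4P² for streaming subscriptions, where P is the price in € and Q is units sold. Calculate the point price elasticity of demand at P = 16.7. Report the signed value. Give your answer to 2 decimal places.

-1.59

At P = 16.7, Q = 1400.440.
dQ/dP = −8P = -133.600.
ε = (dQ/dP)(P/Q) = (-133.600)(16.7/1400.440).
|ε| > 1, so demand is elastic at this price.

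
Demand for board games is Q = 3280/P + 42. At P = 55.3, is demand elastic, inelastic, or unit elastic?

inelastic

Q = 101.313, dQ/dP = -1.073.
ε = (dQ/dP)(P/Q) ≈ -0.585.
|ε| = 0.59 < 1.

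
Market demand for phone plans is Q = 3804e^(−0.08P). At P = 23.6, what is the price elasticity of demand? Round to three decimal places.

At P = 23.6, Q = 575.828.
dQ/dP = −0.08·3804e^(−0.08P) = −0.08Q = -46.066.
ε = (dQ/dP)(P/Q) = (-46.066)(23.6/575.828).

-1.888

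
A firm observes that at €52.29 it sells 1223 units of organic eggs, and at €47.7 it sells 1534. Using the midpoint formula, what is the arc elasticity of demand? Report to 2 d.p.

ΔQ = 1534 − 1223 = 311; ΔP = 47.7 − 52.29 = -4.59.
Midpoints: P̄ = 50.00, Q̄ = 1378.5.
ε = (ΔQ/ΔP)(P̄/Q̄) = (311/-4.59)(50.00/1378.5).

-2.46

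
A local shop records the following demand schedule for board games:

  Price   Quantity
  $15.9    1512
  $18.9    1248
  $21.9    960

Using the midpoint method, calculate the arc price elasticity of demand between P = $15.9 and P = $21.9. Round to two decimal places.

-1.41

At P = 15.9, Q = 1512; at P = 21.9, Q = 960.
ΔQ = -552, ΔP = 6.0. Midpoints: P̄ = 18.90, Q̄ = 1236.0.
ε = (ΔQ/ΔP)(P̄/Q̄) = (-552/6.0)(18.90/1236.0).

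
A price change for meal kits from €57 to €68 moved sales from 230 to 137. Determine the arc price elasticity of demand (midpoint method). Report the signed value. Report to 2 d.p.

-2.88

ΔQ = 137 − 230 = -93; ΔP = 68 − 57 = 11.
Midpoints: P̄ = 62.50, Q̄ = 183.5.
ε = (ΔQ/ΔP)(P̄/Q̄) = (-93/11)(62.50/183.5).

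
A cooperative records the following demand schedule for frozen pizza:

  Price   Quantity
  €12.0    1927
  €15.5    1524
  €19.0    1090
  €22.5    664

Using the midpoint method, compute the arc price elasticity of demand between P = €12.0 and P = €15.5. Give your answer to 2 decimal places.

-0.92

At P = 12.0, Q = 1927; at P = 15.5, Q = 1524.
ΔQ = -403, ΔP = 3.5. Midpoints: P̄ = 13.75, Q̄ = 1725.5.
ε = (ΔQ/ΔP)(P̄/Q̄) = (-403/3.5)(13.75/1725.5).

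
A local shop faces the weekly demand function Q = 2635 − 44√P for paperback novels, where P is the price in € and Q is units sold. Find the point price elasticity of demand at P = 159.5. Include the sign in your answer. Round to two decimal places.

-0.13

At P = 159.5, Q = 2079.309.
dQ/dP = −44/(2√P) = -1.742.
ε = (dQ/dP)(P/Q) = (-1.742)(159.5/2079.309).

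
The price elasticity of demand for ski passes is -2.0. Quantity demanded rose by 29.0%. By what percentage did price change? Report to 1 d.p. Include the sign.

-14.5%

%ΔP ≈ %ΔQ / ε = (29.0%)/(-2.0) = -14.50%.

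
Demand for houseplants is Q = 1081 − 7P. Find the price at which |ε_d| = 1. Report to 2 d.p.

77.21

For linear demand Q = a − bP, ε = −bP/(a − bP). |ε| = 1 when bP = a − bP, i.e. P = a/(2b).
P = 1081/(2·7) = 1081/14 = 77.2143.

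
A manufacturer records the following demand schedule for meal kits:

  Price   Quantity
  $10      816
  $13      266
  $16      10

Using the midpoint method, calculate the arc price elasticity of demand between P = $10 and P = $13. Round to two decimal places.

-3.90

At P = 10, Q = 816; at P = 13, Q = 266.
ΔQ = -550, ΔP = 3. Midpoints: P̄ = 11.50, Q̄ = 541.0.
ε = (ΔQ/ΔP)(P̄/Q̄) = (-550/3)(11.50/541.0).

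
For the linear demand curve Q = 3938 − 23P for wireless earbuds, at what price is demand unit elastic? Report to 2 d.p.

For linear demand Q = a − bP, ε = −bP/(a − bP). |ε| = 1 when bP = a − bP, i.e. P = a/(2b).
P = 3938/(2·23) = 3938/46 = 85.6087.

85.61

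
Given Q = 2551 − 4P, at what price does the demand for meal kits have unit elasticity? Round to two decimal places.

318.88

For linear demand Q = a − bP, ε = −bP/(a − bP). |ε| = 1 when bP = a − bP, i.e. P = a/(2b).
P = 2551/(2·4) = 2551/8 = 318.8750.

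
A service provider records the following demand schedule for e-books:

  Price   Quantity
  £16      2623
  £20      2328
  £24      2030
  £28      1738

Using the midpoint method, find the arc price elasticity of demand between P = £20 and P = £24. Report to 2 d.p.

At P = 20, Q = 2328; at P = 24, Q = 2030.
ΔQ = -298, ΔP = 4. Midpoints: P̄ = 22.00, Q̄ = 2179.0.
ε = (ΔQ/ΔP)(P̄/Q̄) = (-298/4)(22.00/2179.0).

-0.75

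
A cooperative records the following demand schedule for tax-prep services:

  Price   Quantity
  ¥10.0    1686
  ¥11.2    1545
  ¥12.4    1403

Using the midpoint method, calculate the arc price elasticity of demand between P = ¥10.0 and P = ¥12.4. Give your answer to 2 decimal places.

-0.86

At P = 10.0, Q = 1686; at P = 12.4, Q = 1403.
ΔQ = -283, ΔP = 2.4. Midpoints: P̄ = 11.20, Q̄ = 1544.5.
ε = (ΔQ/ΔP)(P̄/Q̄) = (-283/2.4)(11.20/1544.5).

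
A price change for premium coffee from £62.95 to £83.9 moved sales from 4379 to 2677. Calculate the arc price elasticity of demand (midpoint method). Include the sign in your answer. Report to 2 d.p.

-1.69

ΔQ = 2677 − 4379 = -1702; ΔP = 83.9 − 62.95 = 20.95.
Midpoints: P̄ = 73.43, Q̄ = 3528.0.
ε = (ΔQ/ΔP)(P̄/Q̄) = (-1702/20.95)(73.43/3528.0).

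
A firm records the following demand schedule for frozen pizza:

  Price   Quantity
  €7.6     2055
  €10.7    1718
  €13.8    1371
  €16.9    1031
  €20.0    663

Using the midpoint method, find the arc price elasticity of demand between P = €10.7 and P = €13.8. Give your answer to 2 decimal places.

At P = 10.7, Q = 1718; at P = 13.8, Q = 1371.
ΔQ = -347, ΔP = 3.1. Midpoints: P̄ = 12.25, Q̄ = 1544.5.
ε = (ΔQ/ΔP)(P̄/Q̄) = (-347/3.1)(12.25/1544.5).

-0.89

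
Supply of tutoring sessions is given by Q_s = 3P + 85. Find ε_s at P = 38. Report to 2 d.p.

0.57

At P = 38, Q_s = 199.
dQ_s/dP = 3.
ε_s = (dQ_s/dP)(P/Q_s) = (3)(38/199).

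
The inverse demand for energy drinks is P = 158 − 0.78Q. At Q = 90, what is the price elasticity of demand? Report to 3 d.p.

At Q = 90, P = 158 − 0.78(90) = 87.80.
dP/dQ = −0.78, so dQ/dP = 1/(−0.78) = -1.282.
ε = (dQ/dP)(P/Q) = (-1.282)(87.80/90).

-1.251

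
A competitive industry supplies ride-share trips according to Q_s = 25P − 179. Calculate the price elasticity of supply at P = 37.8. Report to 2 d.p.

At P = 37.8, Q_s = 766.
dQ_s/dP = 25.
ε_s = (dQ_s/dP)(P/Q_s) = (25)(37.8/766).

1.23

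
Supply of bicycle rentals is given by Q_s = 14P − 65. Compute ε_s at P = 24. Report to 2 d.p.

At P = 24, Q_s = 271.
dQ_s/dP = 14.
ε_s = (dQ_s/dP)(P/Q_s) = (14)(24/271).

1.24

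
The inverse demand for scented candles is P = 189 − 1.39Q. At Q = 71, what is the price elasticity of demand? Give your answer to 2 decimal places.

-0.92

At Q = 71, P = 189 − 1.39(71) = 90.31.
dP/dQ = −1.39, so dQ/dP = 1/(−1.39) = -0.719.
ε = (dQ/dP)(P/Q) = (-0.719)(90.31/71).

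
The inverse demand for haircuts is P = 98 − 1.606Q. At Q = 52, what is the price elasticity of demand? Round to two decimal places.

At Q = 52, P = 98 − 1.606(52) = 14.49.
dP/dQ = −1.606, so dQ/dP = 1/(−1.606) = -0.623.
ε = (dQ/dP)(P/Q) = (-0.623)(14.49/52).

-0.17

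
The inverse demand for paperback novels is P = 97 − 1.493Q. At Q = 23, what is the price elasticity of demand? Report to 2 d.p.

-1.82

At Q = 23, P = 97 − 1.493(23) = 62.66.
dP/dQ = −1.493, so dQ/dP = 1/(−1.493) = -0.670.
ε = (dQ/dP)(P/Q) = (-0.670)(62.66/23).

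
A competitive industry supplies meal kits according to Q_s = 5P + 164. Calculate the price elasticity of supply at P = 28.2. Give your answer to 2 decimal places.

0.46

At P = 28.2, Q_s = 305.
dQ_s/dP = 5.
ε_s = (dQ_s/dP)(P/Q_s) = (5)(28.2/305).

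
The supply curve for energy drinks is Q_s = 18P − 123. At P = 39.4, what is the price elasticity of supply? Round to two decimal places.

At P = 39.4, Q_s = 586.20.
dQ_s/dP = 18.
ε_s = (dQ_s/dP)(P/Q_s) = (18)(39.4/586.20).

1.21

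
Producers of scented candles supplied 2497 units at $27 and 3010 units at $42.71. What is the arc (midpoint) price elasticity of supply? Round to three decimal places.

ΔQ = 3010 − 2497 = 513; ΔP = 42.71 − 27 = 15.71.
Midpoints: P̄ = 34.86, Q̄ = 2753.5.
ε_s = (ΔQ/ΔP)(P̄/Q̄) = (513/15.71)(34.86/2753.5).

0.413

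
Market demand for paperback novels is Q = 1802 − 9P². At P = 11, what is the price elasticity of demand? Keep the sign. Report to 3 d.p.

At P = 11, Q = 713.
dQ/dP = −18P = -198.
ε = (dQ/dP)(P/Q) = (-198)(11/713).

-3.055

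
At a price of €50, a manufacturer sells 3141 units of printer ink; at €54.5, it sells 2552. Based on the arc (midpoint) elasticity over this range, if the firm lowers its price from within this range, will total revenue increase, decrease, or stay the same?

increase

Arc ε = (-589/4.5)(52.25/2846.5) ≈ -2.403.
|ε| = 2.40 > 1, so demand is elastic. A price cut therefore raises total revenue.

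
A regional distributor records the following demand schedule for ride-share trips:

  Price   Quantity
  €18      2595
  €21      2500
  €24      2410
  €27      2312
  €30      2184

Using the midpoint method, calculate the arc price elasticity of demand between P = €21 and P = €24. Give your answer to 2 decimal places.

-0.27

At P = 21, Q = 2500; at P = 24, Q = 2410.
ΔQ = -90, ΔP = 3. Midpoints: P̄ = 22.50, Q̄ = 2455.0.
ε = (ΔQ/ΔP)(P̄/Q̄) = (-90/3)(22.50/2455.0).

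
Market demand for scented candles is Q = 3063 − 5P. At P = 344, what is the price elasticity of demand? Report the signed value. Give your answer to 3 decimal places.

At P = 344, Q = 1343.
dQ/dP = −5.
ε = (dQ/dP)(P/Q) = (-5)(344/1343).
|ε| > 1, so demand is elastic at this price.

-1.281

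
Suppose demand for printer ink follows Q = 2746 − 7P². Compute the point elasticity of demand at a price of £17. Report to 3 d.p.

At P = 17, Q = 723.
dQ/dP = −14P = -238.
ε = (dQ/dP)(P/Q) = (-238)(17/723).
|ε| > 1, so demand is elastic at this price.

-5.596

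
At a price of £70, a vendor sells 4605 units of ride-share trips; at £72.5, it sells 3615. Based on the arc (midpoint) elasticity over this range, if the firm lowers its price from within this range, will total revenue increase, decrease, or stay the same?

Arc ε = (-990/2.5)(71.25/4110.0) ≈ -6.865.
|ε| = 6.86 > 1, so demand is elastic. A price cut therefore raises total revenue.

increase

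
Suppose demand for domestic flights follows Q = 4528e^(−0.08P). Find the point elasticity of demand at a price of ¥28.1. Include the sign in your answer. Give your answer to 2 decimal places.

-2.25

At P = 28.1, Q = 478.203.
dQ/dP = −0.08·4528e^(−0.08P) = −0.08Q = -38.256.
ε = (dQ/dP)(P/Q) = (-38.256)(28.1/478.203).
|ε| > 1, so demand is elastic at this price.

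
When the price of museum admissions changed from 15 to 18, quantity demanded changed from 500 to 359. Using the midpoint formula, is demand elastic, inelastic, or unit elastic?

elastic

Arc ε ≈ -1.806.
|ε| = 1.81 > 1.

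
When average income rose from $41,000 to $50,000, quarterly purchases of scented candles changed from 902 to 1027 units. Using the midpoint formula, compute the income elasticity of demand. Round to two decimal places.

ΔQ = 125, ΔI = 9000. Midpoints: Ī = 45,500, Q̄ = 964.5.
ε_I = (ΔQ/ΔI)(Ī/Q̄) = (125/9000)(45500/964.5).
ε_I > 0, so the good is normal.

0.66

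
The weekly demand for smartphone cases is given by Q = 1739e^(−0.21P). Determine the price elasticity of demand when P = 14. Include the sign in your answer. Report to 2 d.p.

-2.94

At P = 14, Q = 91.934.
dQ/dP = −0.21·1739e^(−0.21P) = −0.21Q = -19.306.
ε = (dQ/dP)(P/Q) = (-19.306)(14/91.934).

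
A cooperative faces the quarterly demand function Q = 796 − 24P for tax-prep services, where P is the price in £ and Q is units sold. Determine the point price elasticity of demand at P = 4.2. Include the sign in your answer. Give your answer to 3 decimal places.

-0.145

At P = 4.2, Q = 695.200.
dQ/dP = −24.
ε = (dQ/dP)(P/Q) = (-24)(4.2/695.200).
|ε| < 1, so demand is inelastic at this price.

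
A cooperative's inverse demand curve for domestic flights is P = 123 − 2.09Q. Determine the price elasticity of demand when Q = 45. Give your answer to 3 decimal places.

-0.308

At Q = 45, P = 123 − 2.09(45) = 28.95.
dP/dQ = −2.09, so dQ/dP = 1/(−2.09) = -0.478.
ε = (dQ/dP)(P/Q) = (-0.478)(28.95/45).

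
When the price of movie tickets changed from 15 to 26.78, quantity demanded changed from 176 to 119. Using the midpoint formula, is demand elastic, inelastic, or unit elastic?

inelastic

Arc ε ≈ -0.685.
|ε| = 0.69 < 1.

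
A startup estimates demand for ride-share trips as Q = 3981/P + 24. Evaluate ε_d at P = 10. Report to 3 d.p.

At P = 10, Q = 422.100.
dQ/dP = −3981/P² = -39.810.
ε = (dQ/dP)(P/Q) = (-39.810)(10/422.100).
|ε| < 1, so demand is inelastic at this price.

-0.943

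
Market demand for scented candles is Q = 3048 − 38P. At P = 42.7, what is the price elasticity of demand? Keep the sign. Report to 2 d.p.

At P = 42.7, Q = 1425.400.
dQ/dP = −38.
ε = (dQ/dP)(P/Q) = (-38)(42.7/1425.400).

-1.14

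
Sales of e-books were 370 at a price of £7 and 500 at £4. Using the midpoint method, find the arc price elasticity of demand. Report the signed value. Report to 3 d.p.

-0.548

ΔQ = 500 − 370 = 130; ΔP = 4 − 7 = -3.
Midpoints: P̄ = 5.50, Q̄ = 435.0.
ε = (ΔQ/ΔP)(P̄/Q̄) = (130/-3)(5.50/435.0).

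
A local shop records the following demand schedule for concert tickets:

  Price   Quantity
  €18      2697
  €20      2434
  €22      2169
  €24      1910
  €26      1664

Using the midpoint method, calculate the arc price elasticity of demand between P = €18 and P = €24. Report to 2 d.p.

At P = 18, Q = 2697; at P = 24, Q = 1910.
ΔQ = -787, ΔP = 6. Midpoints: P̄ = 21.00, Q̄ = 2303.5.
ε = (ΔQ/ΔP)(P̄/Q̄) = (-787/6)(21.00/2303.5).

-1.20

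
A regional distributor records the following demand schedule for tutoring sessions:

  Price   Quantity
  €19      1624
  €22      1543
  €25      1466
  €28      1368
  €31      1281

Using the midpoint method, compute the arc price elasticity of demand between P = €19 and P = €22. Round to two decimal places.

-0.35

At P = 19, Q = 1624; at P = 22, Q = 1543.
ΔQ = -81, ΔP = 3. Midpoints: P̄ = 20.50, Q̄ = 1583.5.
ε = (ΔQ/ΔP)(P̄/Q̄) = (-81/3)(20.50/1583.5).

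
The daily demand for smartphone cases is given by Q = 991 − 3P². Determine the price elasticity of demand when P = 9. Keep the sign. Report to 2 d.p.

-0.65

At P = 9, Q = 748.
dQ/dP = −6P = -54.
ε = (dQ/dP)(P/Q) = (-54)(9/748).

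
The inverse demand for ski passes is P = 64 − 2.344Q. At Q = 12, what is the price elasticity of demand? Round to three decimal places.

-1.275

At Q = 12, P = 64 − 2.344(12) = 35.87.
dP/dQ = −2.344, so dQ/dP = 1/(−2.344) = -0.427.
ε = (dQ/dP)(P/Q) = (-0.427)(35.87/12).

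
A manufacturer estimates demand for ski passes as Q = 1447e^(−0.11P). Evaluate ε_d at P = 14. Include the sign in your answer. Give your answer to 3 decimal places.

At P = 14, Q = 310.209.
dQ/dP = −0.11·1447e^(−0.11P) = −0.11Q = -34.123.
ε = (dQ/dP)(P/Q) = (-34.123)(14/310.209).

-1.540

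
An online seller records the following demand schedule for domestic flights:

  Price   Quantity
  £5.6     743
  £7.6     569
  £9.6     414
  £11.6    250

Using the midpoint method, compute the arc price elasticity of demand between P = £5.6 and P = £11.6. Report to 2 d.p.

At P = 5.6, Q = 743; at P = 11.6, Q = 250.
ΔQ = -493, ΔP = 6.0. Midpoints: P̄ = 8.60, Q̄ = 496.5.
ε = (ΔQ/ΔP)(P̄/Q̄) = (-493/6.0)(8.60/496.5).

-1.42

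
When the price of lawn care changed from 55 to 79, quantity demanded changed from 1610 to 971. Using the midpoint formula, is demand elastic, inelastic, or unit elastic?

elastic

Arc ε ≈ -1.382.
|ε| = 1.38 > 1.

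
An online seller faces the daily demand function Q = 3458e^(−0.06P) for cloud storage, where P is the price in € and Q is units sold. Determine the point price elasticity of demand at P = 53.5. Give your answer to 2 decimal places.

At P = 53.5, Q = 139.553.
dQ/dP = −0.06·3458e^(−0.06P) = −0.06Q = -8.373.
ε = (dQ/dP)(P/Q) = (-8.373)(53.5/139.553).
|ε| > 1, so demand is elastic at this price.

-3.21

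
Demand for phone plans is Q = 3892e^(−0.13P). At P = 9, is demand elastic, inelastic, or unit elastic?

Q = 1207.948, dQ/dP = -157.033.
ε = (dQ/dP)(P/Q) ≈ -1.170.
|ε| = 1.17 > 1.

elastic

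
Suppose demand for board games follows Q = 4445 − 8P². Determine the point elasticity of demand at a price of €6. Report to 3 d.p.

-0.139

At P = 6, Q = 4157.
dQ/dP = −16P = -96.
ε = (dQ/dP)(P/Q) = (-96)(6/4157).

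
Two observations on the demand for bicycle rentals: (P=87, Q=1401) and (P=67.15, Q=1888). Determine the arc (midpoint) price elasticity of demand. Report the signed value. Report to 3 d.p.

ΔQ = 1888 − 1401 = 487; ΔP = 67.15 − 87 = -19.85.
Midpoints: P̄ = 77.08, Q̄ = 1644.5.
ε = (ΔQ/ΔP)(P̄/Q̄) = (487/-19.85)(77.08/1644.5).

-1.150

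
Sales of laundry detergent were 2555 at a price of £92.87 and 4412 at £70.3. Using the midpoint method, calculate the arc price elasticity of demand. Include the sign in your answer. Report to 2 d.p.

-1.93

ΔQ = 4412 − 2555 = 1857; ΔP = 70.3 − 92.87 = -22.57.
Midpoints: P̄ = 81.59, Q̄ = 3483.5.
ε = (ΔQ/ΔP)(P̄/Q̄) = (1857/-22.57)(81.59/3483.5).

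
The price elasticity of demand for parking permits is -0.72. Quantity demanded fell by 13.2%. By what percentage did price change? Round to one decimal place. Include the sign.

18.3%

%ΔP ≈ %ΔQ / ε = (-13.2%)/(-0.72) = 18.33%.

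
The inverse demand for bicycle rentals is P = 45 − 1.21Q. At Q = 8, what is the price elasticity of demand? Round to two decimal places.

At Q = 8, P = 45 − 1.21(8) = 35.32.
dP/dQ = −1.21, so dQ/dP = 1/(−1.21) = -0.826.
ε = (dQ/dP)(P/Q) = (-0.826)(35.32/8).

-3.65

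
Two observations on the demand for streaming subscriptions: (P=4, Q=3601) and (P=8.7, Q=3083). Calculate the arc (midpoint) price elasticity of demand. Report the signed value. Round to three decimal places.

-0.209

ΔQ = 3083 − 3601 = -518; ΔP = 8.7 − 4 = 4.7.
Midpoints: P̄ = 6.35, Q̄ = 3342.0.
ε = (ΔQ/ΔP)(P̄/Q̄) = (-518/4.7)(6.35/3342.0).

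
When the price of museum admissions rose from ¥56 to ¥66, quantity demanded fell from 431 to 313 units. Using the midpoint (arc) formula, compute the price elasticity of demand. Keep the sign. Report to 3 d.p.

ΔQ = 313 − 431 = -118; ΔP = 66 − 56 = 10.
Midpoints: P̄ = 61.00, Q̄ = 372.0.
ε = (ΔQ/ΔP)(P̄/Q̄) = (-118/10)(61.00/372.0).

-1.935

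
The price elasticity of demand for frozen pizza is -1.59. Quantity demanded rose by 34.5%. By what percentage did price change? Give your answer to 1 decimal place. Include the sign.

%ΔP ≈ %ΔQ / ε = (34.5%)/(-1.59) = -21.70%.

-21.7%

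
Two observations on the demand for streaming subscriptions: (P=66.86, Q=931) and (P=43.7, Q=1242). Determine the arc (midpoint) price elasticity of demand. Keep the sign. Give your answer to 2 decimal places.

-0.68

ΔQ = 1242 − 931 = 311; ΔP = 43.7 − 66.86 = -23.16.
Midpoints: P̄ = 55.28, Q̄ = 1086.5.
ε = (ΔQ/ΔP)(P̄/Q̄) = (311/-23.16)(55.28/1086.5).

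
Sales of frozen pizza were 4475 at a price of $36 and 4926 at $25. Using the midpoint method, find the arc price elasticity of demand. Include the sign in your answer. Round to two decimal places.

ΔQ = 4926 − 4475 = 451; ΔP = 25 − 36 = -11.
Midpoints: P̄ = 30.50, Q̄ = 4700.5.
ε = (ΔQ/ΔP)(P̄/Q̄) = (451/-11)(30.50/4700.5).

-0.27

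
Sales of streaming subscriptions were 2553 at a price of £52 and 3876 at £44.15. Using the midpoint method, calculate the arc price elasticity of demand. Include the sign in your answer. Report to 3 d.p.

ΔQ = 3876 − 2553 = 1323; ΔP = 44.15 − 52 = -7.85.
Midpoints: P̄ = 48.08, Q̄ = 3214.5.
ε = (ΔQ/ΔP)(P̄/Q̄) = (1323/-7.85)(48.08/3214.5).

-2.521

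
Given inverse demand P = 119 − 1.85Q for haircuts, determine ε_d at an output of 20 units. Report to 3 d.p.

At Q = 20, P = 119 − 1.85(20) = 82.00.
dP/dQ = −1.85, so dQ/dP = 1/(−1.85) = -0.541.
ε = (dQ/dP)(P/Q) = (-0.541)(82.00/20).

-2.216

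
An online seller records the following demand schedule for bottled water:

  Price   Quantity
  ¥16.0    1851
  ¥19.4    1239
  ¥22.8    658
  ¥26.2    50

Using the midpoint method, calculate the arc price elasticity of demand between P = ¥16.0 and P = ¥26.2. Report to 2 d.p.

At P = 16.0, Q = 1851; at P = 26.2, Q = 50.
ΔQ = -1801, ΔP = 10.2. Midpoints: P̄ = 21.10, Q̄ = 950.5.
ε = (ΔQ/ΔP)(P̄/Q̄) = (-1801/10.2)(21.10/950.5).

-3.92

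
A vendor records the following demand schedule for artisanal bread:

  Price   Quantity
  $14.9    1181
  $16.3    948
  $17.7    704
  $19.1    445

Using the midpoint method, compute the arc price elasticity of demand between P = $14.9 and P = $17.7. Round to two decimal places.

-2.95

At P = 14.9, Q = 1181; at P = 17.7, Q = 704.
ΔQ = -477, ΔP = 2.8. Midpoints: P̄ = 16.30, Q̄ = 942.5.
ε = (ΔQ/ΔP)(P̄/Q̄) = (-477/2.8)(16.30/942.5).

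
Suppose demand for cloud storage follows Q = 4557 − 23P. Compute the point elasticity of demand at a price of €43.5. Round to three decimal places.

-0.281

At P = 43.5, Q = 3556.500.
dQ/dP = −23.
ε = (dQ/dP)(P/Q) = (-23)(43.5/3556.500).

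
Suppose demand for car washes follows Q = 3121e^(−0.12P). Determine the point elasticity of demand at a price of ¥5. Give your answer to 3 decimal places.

-0.600

At P = 5, Q = 1712.841.
dQ/dP = −0.12·3121e^(−0.12P) = −0.12Q = -205.541.
ε = (dQ/dP)(P/Q) = (-205.541)(5/1712.841).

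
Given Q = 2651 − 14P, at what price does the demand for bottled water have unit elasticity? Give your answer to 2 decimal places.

For linear demand Q = a − bP, ε = −bP/(a − bP). |ε| = 1 when bP = a − bP, i.e. P = a/(2b).
P = 2651/(2·14) = 2651/28 = 94.6786.

94.68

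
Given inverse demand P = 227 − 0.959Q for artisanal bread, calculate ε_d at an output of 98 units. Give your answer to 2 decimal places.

-1.42

At Q = 98, P = 227 − 0.959(98) = 133.02.
dP/dQ = −0.959, so dQ/dP = 1/(−0.959) = -1.043.
ε = (dQ/dP)(P/Q) = (-1.043)(133.02/98).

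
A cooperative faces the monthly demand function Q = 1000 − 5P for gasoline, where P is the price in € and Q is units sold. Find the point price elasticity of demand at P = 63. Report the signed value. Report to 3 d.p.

At P = 63, Q = 685.
dQ/dP = −5.
ε = (dQ/dP)(P/Q) = (-5)(63/685).
|ε| < 1, so demand is inelastic at this price.

-0.460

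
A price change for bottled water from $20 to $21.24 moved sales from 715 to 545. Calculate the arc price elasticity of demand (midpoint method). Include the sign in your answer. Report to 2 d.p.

ΔQ = 545 − 715 = -170; ΔP = 21.24 − 20 = 1.24.
Midpoints: P̄ = 20.62, Q̄ = 630.0.
ε = (ΔQ/ΔP)(P̄/Q̄) = (-170/1.24)(20.62/630.0).

-4.49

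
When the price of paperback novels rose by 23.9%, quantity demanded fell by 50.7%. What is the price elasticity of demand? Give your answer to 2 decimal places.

ε = %ΔQ / %ΔP = (-50.7)/(23.9) = -2.121.

-2.12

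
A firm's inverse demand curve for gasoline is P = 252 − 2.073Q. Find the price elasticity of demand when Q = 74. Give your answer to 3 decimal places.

-0.643

At Q = 74, P = 252 − 2.073(74) = 98.60.
dP/dQ = −2.073, so dQ/dP = 1/(−2.073) = -0.482.
ε = (dQ/dP)(P/Q) = (-0.482)(98.60/74).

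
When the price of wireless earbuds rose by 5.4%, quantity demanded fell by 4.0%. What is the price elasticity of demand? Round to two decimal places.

ε = %ΔQ / %ΔP = (-4.0)/(5.4) = -0.741.

-0.74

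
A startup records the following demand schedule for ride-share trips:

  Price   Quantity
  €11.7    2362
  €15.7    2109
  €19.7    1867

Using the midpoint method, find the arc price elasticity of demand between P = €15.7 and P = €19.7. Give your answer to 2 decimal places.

At P = 15.7, Q = 2109; at P = 19.7, Q = 1867.
ΔQ = -242, ΔP = 4.0. Midpoints: P̄ = 17.70, Q̄ = 1988.0.
ε = (ΔQ/ΔP)(P̄/Q̄) = (-242/4.0)(17.70/1988.0).

-0.54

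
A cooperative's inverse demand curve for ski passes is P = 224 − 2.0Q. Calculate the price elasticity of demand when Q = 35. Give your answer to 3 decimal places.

At Q = 35, P = 224 − 2.0(35) = 154.00.
dP/dQ = −2.0, so dQ/dP = 1/(−2.0) = -0.500.
ε = (dQ/dP)(P/Q) = (-0.500)(154.00/35).

-2.200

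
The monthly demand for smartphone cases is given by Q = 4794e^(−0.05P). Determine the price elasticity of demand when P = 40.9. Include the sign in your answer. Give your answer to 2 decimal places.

-2.05

At P = 40.9, Q = 620.249.
dQ/dP = −0.05·4794e^(−0.05P) = −0.05Q = -31.012.
ε = (dQ/dP)(P/Q) = (-31.012)(40.9/620.249).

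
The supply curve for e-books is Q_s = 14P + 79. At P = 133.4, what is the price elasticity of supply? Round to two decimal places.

0.96

At P = 133.4, Q_s = 1946.60.
dQ_s/dP = 14.
ε_s = (dQ_s/dP)(P/Q_s) = (14)(133.4/1946.60).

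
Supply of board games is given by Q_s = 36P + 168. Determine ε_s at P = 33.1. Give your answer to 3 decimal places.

0.876

At P = 33.1, Q_s = 1359.60.
dQ_s/dP = 36.
ε_s = (dQ_s/dP)(P/Q_s) = (36)(33.1/1359.60).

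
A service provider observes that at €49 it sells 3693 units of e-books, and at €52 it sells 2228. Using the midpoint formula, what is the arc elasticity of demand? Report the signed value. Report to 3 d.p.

-8.330

ΔQ = 2228 − 3693 = -1465; ΔP = 52 − 49 = 3.
Midpoints: P̄ = 50.50, Q̄ = 2960.5.
ε = (ΔQ/ΔP)(P̄/Q̄) = (-1465/3)(50.50/2960.5).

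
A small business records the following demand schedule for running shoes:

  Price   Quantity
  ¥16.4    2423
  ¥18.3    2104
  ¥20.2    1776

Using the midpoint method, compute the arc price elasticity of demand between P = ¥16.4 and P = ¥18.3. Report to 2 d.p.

At P = 16.4, Q = 2423; at P = 18.3, Q = 2104.
ΔQ = -319, ΔP = 1.9. Midpoints: P̄ = 17.35, Q̄ = 2263.5.
ε = (ΔQ/ΔP)(P̄/Q̄) = (-319/1.9)(17.35/2263.5).

-1.29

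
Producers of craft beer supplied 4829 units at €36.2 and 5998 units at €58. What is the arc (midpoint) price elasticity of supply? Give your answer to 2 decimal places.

ΔQ = 5998 − 4829 = 1169; ΔP = 58 − 36.2 = 21.8.
Midpoints: P̄ = 47.10, Q̄ = 5413.5.
ε_s = (ΔQ/ΔP)(P̄/Q̄) = (1169/21.8)(47.10/5413.5).

0.47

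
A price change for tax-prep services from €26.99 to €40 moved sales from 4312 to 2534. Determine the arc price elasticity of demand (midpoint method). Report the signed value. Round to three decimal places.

ΔQ = 2534 − 4312 = -1778; ΔP = 40 − 26.99 = 13.01.
Midpoints: P̄ = 33.49, Q̄ = 3423.0.
ε = (ΔQ/ΔP)(P̄/Q̄) = (-1778/13.01)(33.49/3423.0).

-1.337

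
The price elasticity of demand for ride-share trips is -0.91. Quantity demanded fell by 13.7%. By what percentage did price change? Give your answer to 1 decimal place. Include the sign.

%ΔP ≈ %ΔQ / ε = (-13.7%)/(-0.91) = 15.05%.

15.1%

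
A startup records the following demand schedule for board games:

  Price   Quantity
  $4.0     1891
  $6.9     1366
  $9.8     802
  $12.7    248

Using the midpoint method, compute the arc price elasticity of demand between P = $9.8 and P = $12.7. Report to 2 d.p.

-4.09

At P = 9.8, Q = 802; at P = 12.7, Q = 248.
ΔQ = -554, ΔP = 2.9. Midpoints: P̄ = 11.25, Q̄ = 525.0.
ε = (ΔQ/ΔP)(P̄/Q̄) = (-554/2.9)(11.25/525.0).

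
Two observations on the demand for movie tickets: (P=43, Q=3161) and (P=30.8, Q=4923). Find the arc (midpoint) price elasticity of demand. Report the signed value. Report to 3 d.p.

ΔQ = 4923 − 3161 = 1762; ΔP = 30.8 − 43 = -12.2.
Midpoints: P̄ = 36.90, Q̄ = 4042.0.
ε = (ΔQ/ΔP)(P̄/Q̄) = (1762/-12.2)(36.90/4042.0).

-1.318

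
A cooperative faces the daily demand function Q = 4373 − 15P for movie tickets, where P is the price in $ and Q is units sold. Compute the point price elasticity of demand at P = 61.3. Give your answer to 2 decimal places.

-0.27

At P = 61.3, Q = 3453.500.
dQ/dP = −15.
ε = (dQ/dP)(P/Q) = (-15)(61.3/3453.500).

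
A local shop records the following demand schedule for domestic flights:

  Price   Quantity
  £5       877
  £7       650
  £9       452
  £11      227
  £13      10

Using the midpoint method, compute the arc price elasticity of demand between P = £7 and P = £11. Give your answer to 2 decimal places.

At P = 7, Q = 650; at P = 11, Q = 227.
ΔQ = -423, ΔP = 4. Midpoints: P̄ = 9.00, Q̄ = 438.5.
ε = (ΔQ/ΔP)(P̄/Q̄) = (-423/4)(9.00/438.5).

-2.17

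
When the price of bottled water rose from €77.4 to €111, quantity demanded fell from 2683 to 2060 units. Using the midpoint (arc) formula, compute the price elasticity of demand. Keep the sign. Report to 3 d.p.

-0.737

ΔQ = 2060 − 2683 = -623; ΔP = 111 − 77.4 = 33.6.
Midpoints: P̄ = 94.20, Q̄ = 2371.5.
ε = (ΔQ/ΔP)(P̄/Q̄) = (-623/33.6)(94.20/2371.5).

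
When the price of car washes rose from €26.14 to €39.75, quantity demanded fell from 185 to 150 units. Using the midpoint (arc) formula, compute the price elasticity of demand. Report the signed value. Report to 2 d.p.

ΔQ = 150 − 185 = -35; ΔP = 39.75 − 26.14 = 13.61.
Midpoints: P̄ = 32.95, Q̄ = 167.5.
ε = (ΔQ/ΔP)(P̄/Q̄) = (-35/13.61)(32.95/167.5).

-0.51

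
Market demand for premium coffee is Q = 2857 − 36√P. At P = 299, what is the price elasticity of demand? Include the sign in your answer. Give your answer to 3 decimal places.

At P = 299, Q = 2234.502.
dQ/dP = −36/(2√P) = -1.041.
ε = (dQ/dP)(P/Q) = (-1.041)(299/2234.502).
|ε| < 1, so demand is inelastic at this price.

-0.139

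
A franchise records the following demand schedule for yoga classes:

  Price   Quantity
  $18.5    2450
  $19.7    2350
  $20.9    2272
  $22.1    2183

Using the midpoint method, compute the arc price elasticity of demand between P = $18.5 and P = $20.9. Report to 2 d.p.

-0.62

At P = 18.5, Q = 2450; at P = 20.9, Q = 2272.
ΔQ = -178, ΔP = 2.4. Midpoints: P̄ = 19.70, Q̄ = 2361.0.
ε = (ΔQ/ΔP)(P̄/Q̄) = (-178/2.4)(19.70/2361.0).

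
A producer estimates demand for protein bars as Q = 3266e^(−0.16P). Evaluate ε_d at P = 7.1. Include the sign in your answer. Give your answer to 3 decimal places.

At P = 7.1, Q = 1048.715.
dQ/dP = −0.16·3266e^(−0.16P) = −0.16Q = -167.794.
ε = (dQ/dP)(P/Q) = (-167.794)(7.1/1048.715).
|ε| > 1, so demand is elastic at this price.

-1.136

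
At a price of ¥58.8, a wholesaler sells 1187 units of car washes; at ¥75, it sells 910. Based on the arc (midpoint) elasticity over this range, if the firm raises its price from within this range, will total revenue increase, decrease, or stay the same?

decrease

Arc ε = (-277/16.2)(66.90/1048.5) ≈ -1.091.
|ε| = 1.09 > 1, so demand is elastic. A price rise therefore reduces total revenue.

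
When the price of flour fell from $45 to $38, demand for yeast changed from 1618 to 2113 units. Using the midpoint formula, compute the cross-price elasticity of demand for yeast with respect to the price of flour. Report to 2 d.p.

ΔQ_x = 2113 − 1618 = 495; ΔP_y = 38 − 45 = -7.
Midpoints: P̄_y = 41.50, Q̄_x = 1865.5.
ε_xy = (ΔQ_x/ΔP_y)(P̄_y/Q̄_x) = (495/-7)(41.50/1865.5).
ε_xy < 0, so the goods are complements.

-1.57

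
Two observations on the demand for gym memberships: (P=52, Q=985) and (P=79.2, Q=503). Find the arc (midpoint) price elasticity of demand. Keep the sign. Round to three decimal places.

ΔQ = 503 − 985 = -482; ΔP = 79.2 − 52 = 27.2.
Midpoints: P̄ = 65.60, Q̄ = 744.0.
ε = (ΔQ/ΔP)(P̄/Q̄) = (-482/27.2)(65.60/744.0).

-1.562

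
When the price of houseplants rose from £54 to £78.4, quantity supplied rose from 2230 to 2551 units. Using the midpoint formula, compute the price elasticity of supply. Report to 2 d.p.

0.36

ΔQ = 2551 − 2230 = 321; ΔP = 78.4 − 54 = 24.4.
Midpoints: P̄ = 66.20, Q̄ = 2390.5.
ε_s = (ΔQ/ΔP)(P̄/Q̄) = (321/24.4)(66.20/2390.5).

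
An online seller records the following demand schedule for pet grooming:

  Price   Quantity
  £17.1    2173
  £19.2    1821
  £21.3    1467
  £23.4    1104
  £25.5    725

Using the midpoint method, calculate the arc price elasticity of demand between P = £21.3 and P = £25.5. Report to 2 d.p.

At P = 21.3, Q = 1467; at P = 25.5, Q = 725.
ΔQ = -742, ΔP = 4.2. Midpoints: P̄ = 23.40, Q̄ = 1096.0.
ε = (ΔQ/ΔP)(P̄/Q̄) = (-742/4.2)(23.40/1096.0).

-3.77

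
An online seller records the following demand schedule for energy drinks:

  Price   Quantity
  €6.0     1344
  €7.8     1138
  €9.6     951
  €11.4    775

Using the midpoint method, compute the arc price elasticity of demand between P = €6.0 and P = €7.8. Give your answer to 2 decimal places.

At P = 6.0, Q = 1344; at P = 7.8, Q = 1138.
ΔQ = -206, ΔP = 1.8. Midpoints: P̄ = 6.90, Q̄ = 1241.0.
ε = (ΔQ/ΔP)(P̄/Q̄) = (-206/1.8)(6.90/1241.0).

-0.64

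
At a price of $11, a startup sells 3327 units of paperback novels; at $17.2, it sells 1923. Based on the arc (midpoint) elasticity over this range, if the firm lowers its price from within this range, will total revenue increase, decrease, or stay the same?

increase

Arc ε = (-1404/6.2)(14.10/2625.0) ≈ -1.216.
|ε| = 1.22 > 1, so demand is elastic. A price cut therefore raises total revenue.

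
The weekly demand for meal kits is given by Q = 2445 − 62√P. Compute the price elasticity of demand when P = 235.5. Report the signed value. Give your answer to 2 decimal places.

-0.32

At P = 235.5, Q = 1493.547.
dQ/dP = −62/(2√P) = -2.020.
ε = (dQ/dP)(P/Q) = (-2.020)(235.5/1493.547).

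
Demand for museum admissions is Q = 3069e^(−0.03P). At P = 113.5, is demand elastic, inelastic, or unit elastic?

Q = 101.912, dQ/dP = -3.057.
ε = (dQ/dP)(P/Q) ≈ -3.405.
|ε| = 3.40 > 1.

elastic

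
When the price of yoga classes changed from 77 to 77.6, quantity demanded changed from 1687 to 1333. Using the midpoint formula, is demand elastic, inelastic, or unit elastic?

Arc ε ≈ -30.203.
|ε| = 30.20 > 1.

elastic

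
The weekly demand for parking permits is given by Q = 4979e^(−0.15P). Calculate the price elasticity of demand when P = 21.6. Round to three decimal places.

-3.240

At P = 21.6, Q = 194.997.
dQ/dP = −0.15·4979e^(−0.15P) = −0.15Q = -29.250.
ε = (dQ/dP)(P/Q) = (-29.250)(21.6/194.997).
|ε| > 1, so demand is elastic at this price.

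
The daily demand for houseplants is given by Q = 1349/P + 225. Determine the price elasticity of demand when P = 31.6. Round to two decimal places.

At P = 31.6, Q = 267.690.
dQ/dP = −1349/P² = -1.351.
ε = (dQ/dP)(P/Q) = (-1.351)(31.6/267.690).
|ε| < 1, so demand is inelastic at this price.

-0.16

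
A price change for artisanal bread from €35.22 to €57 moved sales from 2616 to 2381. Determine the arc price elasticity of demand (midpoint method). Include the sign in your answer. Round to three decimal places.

ΔQ = 2381 − 2616 = -235; ΔP = 57 − 35.22 = 21.78.
Midpoints: P̄ = 46.11, Q̄ = 2498.5.
ε = (ΔQ/ΔP)(P̄/Q̄) = (-235/21.78)(46.11/2498.5).

-0.199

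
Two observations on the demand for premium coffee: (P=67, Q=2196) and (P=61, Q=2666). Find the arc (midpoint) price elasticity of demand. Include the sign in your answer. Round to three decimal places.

ΔQ = 2666 − 2196 = 470; ΔP = 61 − 67 = -6.
Midpoints: P̄ = 64.00, Q̄ = 2431.0.
ε = (ΔQ/ΔP)(P̄/Q̄) = (470/-6)(64.00/2431.0).

-2.062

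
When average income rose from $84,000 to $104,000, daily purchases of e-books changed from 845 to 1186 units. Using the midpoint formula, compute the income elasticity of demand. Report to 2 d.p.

ΔQ = 341, ΔI = 20000. Midpoints: Ī = 94,000, Q̄ = 1015.5.
ε_I = (ΔQ/ΔI)(Ī/Q̄) = (341/20000)(94000/1015.5).

1.58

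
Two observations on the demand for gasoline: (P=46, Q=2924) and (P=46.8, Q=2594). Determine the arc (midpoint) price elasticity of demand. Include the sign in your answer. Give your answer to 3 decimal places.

-6.937

ΔQ = 2594 − 2924 = -330; ΔP = 46.8 − 46 = 0.8.
Midpoints: P̄ = 46.40, Q̄ = 2759.0.
ε = (ΔQ/ΔP)(P̄/Q̄) = (-330/0.8)(46.40/2759.0).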